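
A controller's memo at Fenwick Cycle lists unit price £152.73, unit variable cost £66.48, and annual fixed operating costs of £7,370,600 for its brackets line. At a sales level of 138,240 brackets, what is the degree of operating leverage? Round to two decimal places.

At 138,240 units, contribution = 138,240 × £86.25 = £11,923,200.00.
EBIT = £11,923,200.00 − £7,370,600 = £4,552,600.00.
So DOL = total CM / EBIT = £11,923,200.00 / £4,552,600.00 = 2.6190.

2.62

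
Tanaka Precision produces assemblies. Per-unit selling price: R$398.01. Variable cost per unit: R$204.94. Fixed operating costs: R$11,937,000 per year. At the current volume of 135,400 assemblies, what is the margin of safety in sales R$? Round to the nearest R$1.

Each unit contributes R$398.01 − R$204.94 = R$193.07. Break-even units = R$11,937,000 ÷ R$193.07 = 61,827.32; break-even revenue = 61,827.32 × R$398.01 = R$24,607,890.25.
Current sales = 135,400 × R$398.01 = R$53,890,554.00.
Margin of safety = R$53,890,554.00 − R$24,607,890.25 = R$29,282,664.

R$29,282,664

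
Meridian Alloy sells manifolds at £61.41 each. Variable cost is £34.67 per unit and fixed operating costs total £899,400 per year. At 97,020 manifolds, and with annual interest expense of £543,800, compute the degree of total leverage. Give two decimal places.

2.25

At 97,020 units, contribution = 97,020 × £26.74 = £2,594,314.80.
Subtracting fixed costs: EBIT = £2,594,314.80 − £899,400 = £1,694,914.80. Interest = £543,800.00.
DOL = £2,594,314.80 ÷ £1,694,914.80 = 1.5306; DFL = £1,694,914.80 ÷ £1,151,114.80 = 1.4724.
Combined leverage = 1.5306 × 1.4724 = 2.2537.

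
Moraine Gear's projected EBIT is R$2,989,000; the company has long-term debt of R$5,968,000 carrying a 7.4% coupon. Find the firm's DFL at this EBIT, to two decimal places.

Interest = R$441,632.00.
DFL = EBIT ÷ (EBIT − I) = R$2,989,000 ÷ (R$2,989,000 − R$441,632.00) = R$2,989,000 ÷ R$2,547,368.00 = 1.1734.

1.17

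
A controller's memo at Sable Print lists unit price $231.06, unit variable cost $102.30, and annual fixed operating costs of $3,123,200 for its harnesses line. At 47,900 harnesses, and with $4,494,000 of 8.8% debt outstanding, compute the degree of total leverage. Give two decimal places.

2.33

Contribution at this volume is 47,900 × $128.76 = $6,167,604.00.
Subtracting fixed costs: EBIT = $6,167,604.00 − $3,123,200 = $3,044,404.00. Interest = $395,472.00.
DOL = $6,167,604.00 ÷ $3,044,404.00 = 2.0259; DFL = $3,044,404.00 ÷ $2,648,932.00 = 1.1493.
Combined leverage = 2.0259 × 1.1493 = 2.3284.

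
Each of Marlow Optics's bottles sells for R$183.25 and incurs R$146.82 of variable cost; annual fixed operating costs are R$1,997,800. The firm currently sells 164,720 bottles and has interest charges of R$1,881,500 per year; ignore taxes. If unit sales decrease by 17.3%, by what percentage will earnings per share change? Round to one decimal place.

Total contribution margin = 164,720 × R$36.43 = R$6,000,749.60.
EBIT = R$6,000,749.60 − R$1,997,800 = R$4,002,949.60.
After interest of R$1,881,500.00, pre-tax earnings = R$2,121,449.60.
Degree of combined leverage = contribution ÷ (EBIT − I) = R$6,000,749.60 ÷ R$2,121,449.60 = 2.8286.
%ΔEPS = DCL × %ΔSales = 2.8286 × -17.3% = -48.9%.

-48.9%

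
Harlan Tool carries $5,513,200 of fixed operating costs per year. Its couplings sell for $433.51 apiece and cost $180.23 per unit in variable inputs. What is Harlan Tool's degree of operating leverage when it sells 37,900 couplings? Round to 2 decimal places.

2.35

At 37,900 units, contribution = 37,900 × $253.28 = $9,599,312.00.
Operating income = contribution − fixed costs = $9,599,312.00 − $5,513,200 = $4,086,112.00.
So DOL = total CM / EBIT = $9,599,312.00 / $4,086,112.00 = 2.3493.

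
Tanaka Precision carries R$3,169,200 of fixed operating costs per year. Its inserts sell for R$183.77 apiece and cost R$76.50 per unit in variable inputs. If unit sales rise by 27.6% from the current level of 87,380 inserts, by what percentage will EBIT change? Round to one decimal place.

Contribution at this volume is 87,380 × R$107.27 = R$9,373,252.60.
Subtracting fixed costs: EBIT = R$9,373,252.60 − R$3,169,200 = R$6,204,052.60.
So DOL = total CM / EBIT = R$9,373,252.60 / R$6,204,052.60 = 1.5108.
Operating income changes by 1.5108 × +27.6% = +41.7%.

+41.7%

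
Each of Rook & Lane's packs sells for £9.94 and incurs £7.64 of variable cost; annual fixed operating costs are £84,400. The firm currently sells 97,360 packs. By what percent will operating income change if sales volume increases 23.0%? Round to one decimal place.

+36.9%

Total contribution margin = 97,360 × £2.30 = £223,928.00.
Subtracting fixed costs: EBIT = £223,928.00 − £84,400 = £139,528.00.
So DOL = total CM / EBIT = £223,928.00 / £139,528.00 = 1.6049.
So EBIT moves 1.6049 × (+23.0%) = +36.9%.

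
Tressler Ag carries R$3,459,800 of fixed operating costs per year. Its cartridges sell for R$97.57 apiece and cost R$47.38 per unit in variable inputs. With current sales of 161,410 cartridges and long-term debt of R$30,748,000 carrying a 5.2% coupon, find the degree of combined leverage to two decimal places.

Total contribution margin = 161,410 × R$50.19 = R$8,101,167.90.
Subtracting fixed costs: EBIT = R$8,101,167.90 − R$3,459,800 = R$4,641,367.90. Interest = R$1,598,896.00, so EBIT − I = R$3,042,471.90.
Degree of total leverage = total CM / (EBIT − interest) = R$8,101,167.90 / R$3,042,471.90 = 2.6627.

2.66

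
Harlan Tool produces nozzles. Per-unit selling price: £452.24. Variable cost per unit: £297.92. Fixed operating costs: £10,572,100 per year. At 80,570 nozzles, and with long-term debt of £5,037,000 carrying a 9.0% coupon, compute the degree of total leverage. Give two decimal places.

At 80,570 units, contribution = 80,570 × £154.32 = £12,433,562.40.
Subtracting fixed costs: EBIT = £12,433,562.40 − £10,572,100 = £1,861,462.40. Interest = £453,330.00.
DOL = £12,433,562.40 ÷ £1,861,462.40 = 6.6795; DFL = £1,861,462.40 ÷ £1,408,132.40 = 1.3219.
DCL = DOL × DFL = 6.6795 × 1.3219 = 8.8296.

8.83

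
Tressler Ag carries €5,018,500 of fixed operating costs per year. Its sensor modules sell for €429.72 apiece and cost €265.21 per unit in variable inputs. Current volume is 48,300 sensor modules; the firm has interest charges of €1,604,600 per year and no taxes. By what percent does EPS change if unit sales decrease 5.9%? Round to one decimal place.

-35.4%

At 48,300 units, contribution = 48,300 × €164.51 = €7,945,833.00.
Operating income = contribution − fixed costs = €7,945,833.00 − €5,018,500 = €2,927,333.00.
Interest = €1,604,600.00, so EBIT − I = €1,322,733.00.
Degree of combined leverage = contribution ÷ (EBIT − I) = €7,945,833.00 ÷ €1,322,733.00 = 6.0071.
%ΔEPS = DCL × %ΔSales = 6.0071 × -5.9% = -35.4%.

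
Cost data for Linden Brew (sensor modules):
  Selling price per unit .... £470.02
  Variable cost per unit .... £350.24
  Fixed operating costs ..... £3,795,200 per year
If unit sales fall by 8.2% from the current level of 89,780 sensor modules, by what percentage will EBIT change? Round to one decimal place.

Contribution at this volume is 89,780 × £119.78 = £10,753,848.40.
EBIT = £10,753,848.40 − £3,795,200 = £6,958,648.40.
DOL = contribution ÷ EBIT = £10,753,848.40 ÷ £6,958,648.40 = 1.5454.
%ΔEBIT = DOL × %ΔSales = 1.5454 × -8.2% = -12.7%.

-12.7%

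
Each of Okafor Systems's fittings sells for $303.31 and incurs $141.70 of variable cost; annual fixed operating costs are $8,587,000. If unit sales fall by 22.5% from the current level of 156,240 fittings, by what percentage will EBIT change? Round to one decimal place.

-34.1%

At 156,240 units, contribution = 156,240 × $161.61 = $25,249,946.40.
EBIT = $25,249,946.40 − $8,587,000 = $16,662,946.40.
So DOL = total CM / EBIT = $25,249,946.40 / $16,662,946.40 = 1.5153.
So EBIT moves 1.5153 × (-22.5%) = -34.1%.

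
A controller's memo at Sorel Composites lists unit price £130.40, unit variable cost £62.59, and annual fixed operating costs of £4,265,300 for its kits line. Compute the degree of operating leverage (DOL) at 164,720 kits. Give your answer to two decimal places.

1.62

At 164,720 units, contribution = 164,720 × £67.81 = £11,169,663.20.
Subtracting fixed costs: EBIT = £11,169,663.20 − £4,265,300 = £6,904,363.20.
Degree of operating leverage = £11,169,663.20 / £6,904,363.20 = 1.6178.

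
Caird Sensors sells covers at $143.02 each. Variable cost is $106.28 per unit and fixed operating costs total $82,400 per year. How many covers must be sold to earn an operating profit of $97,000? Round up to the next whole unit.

4,883 covers

Each unit contributes $143.02 − $106.28 = $36.74.
Units = (FC + target) / CM = ($82,400 + $97,000) / $36.74 = 4,882.96, so 4,883 covers.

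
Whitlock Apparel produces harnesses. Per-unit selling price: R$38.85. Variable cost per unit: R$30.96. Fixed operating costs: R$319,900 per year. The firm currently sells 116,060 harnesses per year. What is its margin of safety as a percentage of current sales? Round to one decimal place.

65.1%

Unit CM = price − variable cost = R$38.85 − R$30.96 = R$7.89. Break-even units = R$319,900 ÷ R$7.89 = 40,544.99; break-even revenue = 40,544.99 × R$38.85 = R$1,575,173.00.
Actual sales revenue = 116,060 × R$38.85 = R$4,508,931.00.
Margin of safety = (R$4,508,931.00 − R$1,575,173.00) ÷ R$4,508,931.00 = 65.1%.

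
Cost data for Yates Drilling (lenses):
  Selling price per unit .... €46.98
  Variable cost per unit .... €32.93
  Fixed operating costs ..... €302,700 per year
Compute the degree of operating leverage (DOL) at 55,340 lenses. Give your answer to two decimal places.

1.64

Total contribution margin = 55,340 × €14.05 = €777,527.00.
Operating income = contribution − fixed costs = €777,527.00 − €302,700 = €474,827.00.
So DOL = total CM / EBIT = €777,527.00 / €474,827.00 = 1.6375.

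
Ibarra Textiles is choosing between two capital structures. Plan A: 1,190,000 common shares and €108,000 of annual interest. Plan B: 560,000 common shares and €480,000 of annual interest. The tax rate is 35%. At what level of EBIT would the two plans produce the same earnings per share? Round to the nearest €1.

€810,667

Set EPS_A = EPS_B: (EBIT − €108,000)(1 − 0.35) ÷ 1,190,000 = (EBIT − €480,000)(1 − 0.35) ÷ 560,000.
Cancelling (1 − t) and cross-multiplying: 560,000·(EBIT − 108,000) = 1,190,000·(EBIT − 480,000).
EBIT × (1,190,000 − 560,000) = 480,000 × 1,190,000 − 108,000 × 560,000 = 510,720,000,000, so EBIT = 510,720,000,000 ÷ 630,000 = 810,666.67.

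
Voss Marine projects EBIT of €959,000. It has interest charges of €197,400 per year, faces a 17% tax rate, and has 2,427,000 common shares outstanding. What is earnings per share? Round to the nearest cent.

€0.26

Interest = €197,400.00, so EBT = €959,000 − €197,400.00 = €761,600.00.
After tax at 17%: net income = €761,600.00 × 0.83 = €632,128.00.
Per share: €632,128.00 / 2,427,000 shares = €0.26.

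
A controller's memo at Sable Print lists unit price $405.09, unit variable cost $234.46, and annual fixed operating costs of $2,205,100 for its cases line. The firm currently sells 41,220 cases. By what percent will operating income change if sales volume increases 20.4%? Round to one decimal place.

+29.7%

Contribution at this volume is 41,220 × $170.63 = $7,033,368.60.
EBIT = $7,033,368.60 − $2,205,100 = $4,828,268.60.
So DOL = total CM / EBIT = $7,033,368.60 / $4,828,268.60 = 1.4567.
%ΔEBIT = DOL × %ΔSales = 1.4567 × +20.4% = +29.7%.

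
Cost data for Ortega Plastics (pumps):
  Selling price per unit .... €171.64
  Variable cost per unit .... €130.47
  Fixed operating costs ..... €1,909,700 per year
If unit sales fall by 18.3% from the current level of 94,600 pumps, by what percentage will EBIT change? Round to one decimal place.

At 94,600 units, contribution = 94,600 × €41.17 = €3,894,682.00.
EBIT = €3,894,682.00 − €1,909,700 = €1,984,982.00.
DOL = contribution ÷ EBIT = €3,894,682.00 ÷ €1,984,982.00 = 1.9621.
Operating income changes by 1.9621 × -18.3% = -35.9%.

-35.9%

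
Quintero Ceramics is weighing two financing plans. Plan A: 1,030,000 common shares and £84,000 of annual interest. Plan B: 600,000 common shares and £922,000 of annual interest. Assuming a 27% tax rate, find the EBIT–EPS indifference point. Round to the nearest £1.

£2,091,302

At indifference, (EBIT − 84,000)(1 − t)/1,030,000 = (EBIT − 922,000)(1 − t)/600,000.
Cancelling (1 − t) and cross-multiplying: 600,000·(EBIT − 84,000) = 1,030,000·(EBIT − 922,000).
EBIT × (1,030,000 − 600,000) = 922,000 × 1,030,000 − 84,000 × 600,000 = 899,260,000,000, so EBIT = 899,260,000,000 ÷ 430,000 = 2,091,302.33.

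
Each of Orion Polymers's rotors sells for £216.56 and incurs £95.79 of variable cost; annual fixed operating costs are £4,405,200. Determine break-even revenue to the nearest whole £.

CM per unit = £216.56 − £95.79 = £120.77; CM ratio = £120.77 / £216.56 = 0.5577.
Break-even sales = FC ÷ CM ratio = £4,405,200 × £216.56 / £120.77 = £7,899,231.

£7,899,231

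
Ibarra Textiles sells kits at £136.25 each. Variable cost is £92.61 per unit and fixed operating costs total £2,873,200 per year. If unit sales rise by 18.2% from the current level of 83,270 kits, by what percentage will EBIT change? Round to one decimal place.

Contribution at this volume is 83,270 × £43.64 = £3,633,902.80.
Operating income = contribution − fixed costs = £3,633,902.80 − £2,873,200 = £760,702.80.
So DOL = total CM / EBIT = £3,633,902.80 / £760,702.80 = 4.7770.
Operating income changes by 4.7770 × +18.2% = +86.9%.

+86.9%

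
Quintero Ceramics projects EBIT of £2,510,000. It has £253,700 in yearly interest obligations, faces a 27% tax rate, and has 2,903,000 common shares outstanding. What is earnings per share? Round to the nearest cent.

Pre-tax income = £2,510,000 − £253,700.00 = £2,256,300.00.
Net income = £2,256,300.00 × (1 − 0.27) = £1,647,099.00.
Per share: £1,647,099.00 / 2,903,000 shares = £0.57.

£0.57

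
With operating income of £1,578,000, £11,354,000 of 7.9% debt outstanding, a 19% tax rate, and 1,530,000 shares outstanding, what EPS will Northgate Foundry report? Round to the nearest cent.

Pre-tax income = £1,578,000 − £896,966.00 = £681,034.00.
After tax at 19%: net income = £681,034.00 × 0.81 = £551,637.54.
EPS = £551,637.54 ÷ 1,530,000 = £0.36.

£0.36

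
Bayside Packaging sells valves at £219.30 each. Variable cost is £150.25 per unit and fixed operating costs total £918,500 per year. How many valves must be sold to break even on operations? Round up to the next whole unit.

Each unit contributes £219.30 − £150.25 = £69.05.
Units to break even: £918,500 ÷ £69.05 = 13,301.96, rounded up to 13,302.

13,302 valves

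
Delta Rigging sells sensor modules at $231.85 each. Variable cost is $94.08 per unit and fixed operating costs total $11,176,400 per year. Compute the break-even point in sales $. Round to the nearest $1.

CM per unit = $231.85 − $94.08 = $137.77; CM ratio = $137.77 / $231.85 = 0.5942.
Break-even revenue = fixed costs × price ÷ CM = $11,176,400 × $231.85 ÷ $137.77 = $18,808,509.

$18,808,509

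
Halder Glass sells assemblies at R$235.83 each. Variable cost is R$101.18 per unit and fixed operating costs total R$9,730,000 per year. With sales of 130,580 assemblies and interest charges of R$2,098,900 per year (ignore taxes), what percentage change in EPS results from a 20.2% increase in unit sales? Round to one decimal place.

+61.7%

Contribution at this volume is 130,580 × R$134.65 = R$17,582,597.00.
EBIT = R$17,582,597.00 − R$9,730,000 = R$7,852,597.00.
Interest = R$2,098,900.00, so EBIT − I = R$5,753,697.00.
DCL = total CM / (EBIT − I) = R$17,582,597.00 / R$5,753,697.00 = 3.0559.
%ΔEPS = DCL × %ΔSales = 3.0559 × +20.2% = +61.7%.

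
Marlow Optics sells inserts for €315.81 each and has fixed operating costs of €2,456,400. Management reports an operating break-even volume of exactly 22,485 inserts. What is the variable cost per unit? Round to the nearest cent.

At break-even, FC = Q × (P − VC), so P − VC = €2,456,400 ÷ 22,485 = €109.2462.
Variable cost per unit = €315.81 − €109.2462 = €206.56.

€206.56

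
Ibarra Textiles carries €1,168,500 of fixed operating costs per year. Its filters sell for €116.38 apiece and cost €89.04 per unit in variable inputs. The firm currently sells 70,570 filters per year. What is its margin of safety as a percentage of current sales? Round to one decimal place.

39.4%

Contribution margin per unit = €116.38 − €89.04 = €27.34. Break-even units = €1,168,500 ÷ €27.34 = 42,739.58; break-even revenue = 42,739.58 × €116.38 = €4,974,031.82.
Actual sales revenue = 70,570 × €116.38 = €8,212,936.60.
Margin of safety = (€8,212,936.60 − €4,974,031.82) ÷ €8,212,936.60 = 39.4%.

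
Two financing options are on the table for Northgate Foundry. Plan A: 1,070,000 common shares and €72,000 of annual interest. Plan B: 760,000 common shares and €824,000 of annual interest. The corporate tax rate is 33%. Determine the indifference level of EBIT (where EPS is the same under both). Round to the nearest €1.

€2,667,613

At indifference, (EBIT − 72,000)(1 − t)/1,070,000 = (EBIT − 824,000)(1 − t)/760,000.
The (1 − t) factor cancels: (EBIT − 72,000) × 760,000 = (EBIT − 824,000) × 1,070,000.
EBIT × (1,070,000 − 760,000) = 824,000 × 1,070,000 − 72,000 × 760,000 = 826,960,000,000, so EBIT = 826,960,000,000 ÷ 310,000 = 2,667,612.90.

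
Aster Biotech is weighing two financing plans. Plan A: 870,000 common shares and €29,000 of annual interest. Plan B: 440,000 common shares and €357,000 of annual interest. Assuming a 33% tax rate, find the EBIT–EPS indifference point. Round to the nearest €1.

Set EPS_A = EPS_B: (EBIT − €29,000)(1 − 0.33) ÷ 870,000 = (EBIT − €357,000)(1 − 0.33) ÷ 440,000.
Cancelling (1 − t) and cross-multiplying: 440,000·(EBIT − 29,000) = 870,000·(EBIT − 357,000).
Solving, EBIT = (357,000·870,000 − 29,000·440,000) / (870,000 − 440,000) = 297,830,000,000 / 430,000 = 692,627.91.

€692,628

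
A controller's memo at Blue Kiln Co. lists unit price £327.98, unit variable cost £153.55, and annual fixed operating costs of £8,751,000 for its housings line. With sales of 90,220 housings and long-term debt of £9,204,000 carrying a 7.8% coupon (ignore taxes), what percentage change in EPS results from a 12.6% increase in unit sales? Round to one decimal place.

Total contribution margin = 90,220 × £174.43 = £15,737,074.60.
Operating income = contribution − fixed costs = £15,737,074.60 − £8,751,000 = £6,986,074.60.
Interest = £717,912.00, so EBIT − I = £6,268,162.60.
DCL = total CM / (EBIT − I) = £15,737,074.60 / £6,268,162.60 = 2.5106.
EPS therefore changes by 2.5106 × (+12.6%) = +31.6%.

+31.6%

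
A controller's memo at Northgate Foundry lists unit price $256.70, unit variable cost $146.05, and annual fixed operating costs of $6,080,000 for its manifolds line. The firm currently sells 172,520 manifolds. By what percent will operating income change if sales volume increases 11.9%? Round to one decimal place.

+17.5%

Contribution at this volume is 172,520 × $110.65 = $19,089,338.00.
Operating income = contribution − fixed costs = $19,089,338.00 − $6,080,000 = $13,009,338.00.
Degree of operating leverage = $19,089,338.00 / $13,009,338.00 = 1.4674.
Operating income changes by 1.4674 × +11.9% = +17.5%.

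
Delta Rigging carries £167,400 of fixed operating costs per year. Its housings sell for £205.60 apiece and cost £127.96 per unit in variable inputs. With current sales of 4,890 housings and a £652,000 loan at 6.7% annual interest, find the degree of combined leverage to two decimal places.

Contribution at this volume is 4,890 × £77.64 = £379,659.60.
Operating income = contribution − fixed costs = £379,659.60 − £167,400 = £212,259.60. Interest = £43,684.00.
DOL = £379,659.60 ÷ £212,259.60 = 1.7887; DFL = £212,259.60 ÷ £168,575.60 = 1.2591.
DCL = DOL × DFL = 1.7887 × 1.2591 = 2.2522.

2.25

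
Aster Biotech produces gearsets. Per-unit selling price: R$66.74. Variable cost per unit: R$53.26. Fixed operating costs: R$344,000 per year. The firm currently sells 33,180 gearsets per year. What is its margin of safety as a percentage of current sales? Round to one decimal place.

Each unit contributes R$66.74 − R$53.26 = R$13.48. Break-even units = R$344,000 ÷ R$13.48 = 25,519.29; break-even revenue = 25,519.29 × R$66.74 = R$1,703,157.27.
Current sales = 33,180 × R$66.74 = R$2,214,433.20.
Margin of safety = (R$2,214,433.20 − R$1,703,157.27) ÷ R$2,214,433.20 = 23.1%.

23.1%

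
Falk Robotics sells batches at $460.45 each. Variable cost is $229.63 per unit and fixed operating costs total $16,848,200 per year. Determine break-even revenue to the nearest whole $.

$33,609,539

Contribution margin per unit = $460.45 − $229.63 = $230.82, a CM ratio of $230.82 ÷ $460.45 = 0.5013.
Break-even revenue = fixed costs × price ÷ CM = $16,848,200 × $460.45 ÷ $230.82 = $33,609,539.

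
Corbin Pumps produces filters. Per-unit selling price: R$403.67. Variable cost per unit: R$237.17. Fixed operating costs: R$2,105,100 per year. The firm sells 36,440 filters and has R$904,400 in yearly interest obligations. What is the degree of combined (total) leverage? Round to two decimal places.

At 36,440 units, contribution = 36,440 × R$166.50 = R$6,067,260.00.
Subtracting fixed costs: EBIT = R$6,067,260.00 − R$2,105,100 = R$3,962,160.00. Interest = R$904,400.00, so EBIT − I = R$3,057,760.00.
Degree of total leverage = total CM / (EBIT − interest) = R$6,067,260.00 / R$3,057,760.00 = 1.9842.

1.98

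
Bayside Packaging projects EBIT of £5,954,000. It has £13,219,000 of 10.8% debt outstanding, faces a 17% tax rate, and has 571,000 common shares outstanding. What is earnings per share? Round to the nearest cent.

Pre-tax income = £5,954,000 − £1,427,652.00 = £4,526,348.00.
Net income = £4,526,348.00 × (1 − 0.17) = £3,756,868.84.
Per share: £3,756,868.84 / 571,000 shares = £6.58.

£6.58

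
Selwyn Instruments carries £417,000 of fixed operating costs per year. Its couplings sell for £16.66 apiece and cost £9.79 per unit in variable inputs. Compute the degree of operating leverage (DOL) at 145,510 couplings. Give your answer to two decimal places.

1.72

At 145,510 units, contribution = 145,510 × £6.87 = £999,653.70.
EBIT = £999,653.70 − £417,000 = £582,653.70.
DOL = contribution ÷ EBIT = £999,653.70 ÷ £582,653.70 = 1.7157.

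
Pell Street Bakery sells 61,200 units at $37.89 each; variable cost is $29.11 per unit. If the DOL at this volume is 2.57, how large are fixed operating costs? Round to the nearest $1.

Contribution at this volume is 61,200 × $8.78 = $537,336.00.
DOL = contribution / EBIT, so EBIT = $537,336.00 / 2.57 = $209,080.16.
Fixed costs = CM − EBIT = $537,336.00 − $209,080.16 = $328,256.

$328,256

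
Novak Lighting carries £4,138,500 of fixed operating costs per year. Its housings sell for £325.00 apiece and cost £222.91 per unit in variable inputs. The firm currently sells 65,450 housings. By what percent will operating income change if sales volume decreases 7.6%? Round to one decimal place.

Total contribution margin = 65,450 × £102.09 = £6,681,790.50.
Subtracting fixed costs: EBIT = £6,681,790.50 − £4,138,500 = £2,543,290.50.
DOL = contribution ÷ EBIT = £6,681,790.50 ÷ £2,543,290.50 = 2.6272.
So EBIT moves 2.6272 × (-7.6%) = -20.0%.

-20.0%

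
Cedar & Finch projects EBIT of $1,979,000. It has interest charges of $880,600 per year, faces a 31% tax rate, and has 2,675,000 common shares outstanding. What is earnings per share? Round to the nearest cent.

Pre-tax income = $1,979,000 − $880,600.00 = $1,098,400.00.
After tax at 31%: net income = $1,098,400.00 × 0.69 = $757,896.00.
Per share: $757,896.00 / 2,675,000 shares = $0.28.

$0.28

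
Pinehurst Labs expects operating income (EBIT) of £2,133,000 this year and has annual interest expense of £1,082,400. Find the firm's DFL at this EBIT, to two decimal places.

Annual interest charges come to £1,082,400.00.
Degree of financial leverage = EBIT / (EBIT − interest) = £2,133,000 / £1,050,600.00 = 2.0303.

2.03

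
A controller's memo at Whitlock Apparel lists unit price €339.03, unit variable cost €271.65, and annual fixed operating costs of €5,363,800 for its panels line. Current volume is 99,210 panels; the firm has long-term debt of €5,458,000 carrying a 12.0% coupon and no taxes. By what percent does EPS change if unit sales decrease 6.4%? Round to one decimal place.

Contribution at this volume is 99,210 × €67.38 = €6,684,769.80.
EBIT = €6,684,769.80 − €5,363,800 = €1,320,969.80.
After interest of €654,960.00, pre-tax earnings = €666,009.80.
DCL = total CM / (EBIT − I) = €6,684,769.80 / €666,009.80 = 10.0370.
EPS therefore changes by 10.0370 × (-6.4%) = -64.2%.

-64.2%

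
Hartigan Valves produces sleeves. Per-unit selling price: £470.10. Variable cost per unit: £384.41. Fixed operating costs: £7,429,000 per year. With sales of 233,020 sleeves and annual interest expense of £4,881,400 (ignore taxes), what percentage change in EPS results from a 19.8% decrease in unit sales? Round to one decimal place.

Total contribution margin = 233,020 × £85.69 = £19,967,483.80.
Operating income = contribution − fixed costs = £19,967,483.80 − £7,429,000 = £12,538,483.80.
Interest = £4,881,400.00, so EBIT − I = £7,657,083.80.
Degree of combined leverage = contribution ÷ (EBIT − I) = £19,967,483.80 ÷ £7,657,083.80 = 2.6077.
EPS therefore changes by 2.6077 × (-19.8%) = -51.6%.

-51.6%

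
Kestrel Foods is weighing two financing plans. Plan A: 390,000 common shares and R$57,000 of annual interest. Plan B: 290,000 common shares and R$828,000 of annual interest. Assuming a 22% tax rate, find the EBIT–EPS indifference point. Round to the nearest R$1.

R$3,063,900

At indifference, (EBIT − 57,000)(1 − t)/390,000 = (EBIT − 828,000)(1 − t)/290,000.
The (1 − t) factor cancels: (EBIT − 57,000) × 290,000 = (EBIT − 828,000) × 390,000.
Solving, EBIT = (828,000·390,000 − 57,000·290,000) / (390,000 − 290,000) = 306,390,000,000 / 100,000 = 3,063,900.00.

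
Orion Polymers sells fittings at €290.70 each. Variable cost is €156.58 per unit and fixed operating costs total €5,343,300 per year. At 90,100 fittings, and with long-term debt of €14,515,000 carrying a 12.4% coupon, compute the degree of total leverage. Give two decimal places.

At 90,100 units, contribution = 90,100 × €134.12 = €12,084,212.00.
Operating income = contribution − fixed costs = €12,084,212.00 − €5,343,300 = €6,740,912.00. Interest = €1,799,860.00.
DOL = €12,084,212.00 ÷ €6,740,912.00 = 1.7927; DFL = €6,740,912.00 ÷ €4,941,052.00 = 1.3643.
Combined leverage = 1.7927 × 1.3643 = 2.4458.

2.45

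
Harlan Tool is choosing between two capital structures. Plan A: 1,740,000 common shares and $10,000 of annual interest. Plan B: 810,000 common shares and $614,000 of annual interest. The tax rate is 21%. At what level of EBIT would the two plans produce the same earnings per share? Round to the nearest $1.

At indifference, (EBIT − 10,000)(1 − t)/1,740,000 = (EBIT − 614,000)(1 − t)/810,000.
Cancelling (1 − t) and cross-multiplying: 810,000·(EBIT − 10,000) = 1,740,000·(EBIT − 614,000).
Solving, EBIT = (614,000·1,740,000 − 10,000·810,000) / (1,740,000 − 810,000) = 1,060,260,000,000 / 930,000 = 1,140,064.52.

$1,140,065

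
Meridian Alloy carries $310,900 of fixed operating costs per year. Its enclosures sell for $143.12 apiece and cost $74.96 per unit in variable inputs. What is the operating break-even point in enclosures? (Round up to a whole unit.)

Each unit contributes $143.12 − $74.96 = $68.16.
Break-even Q = $310,900 / $68.16 = 4,561.33 → 4,562 enclosures.

4,562 enclosures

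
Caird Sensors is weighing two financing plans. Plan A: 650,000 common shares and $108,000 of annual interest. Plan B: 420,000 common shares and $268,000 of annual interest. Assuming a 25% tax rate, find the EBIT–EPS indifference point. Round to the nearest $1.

$560,174

Set EPS_A = EPS_B: (EBIT − $108,000)(1 − 0.25) ÷ 650,000 = (EBIT − $268,000)(1 − 0.25) ÷ 420,000.
The (1 − t) factor cancels: (EBIT − 108,000) × 420,000 = (EBIT − 268,000) × 650,000.
Solving, EBIT = (268,000·650,000 − 108,000·420,000) / (650,000 − 420,000) = 128,840,000,000 / 230,000 = 560,173.91.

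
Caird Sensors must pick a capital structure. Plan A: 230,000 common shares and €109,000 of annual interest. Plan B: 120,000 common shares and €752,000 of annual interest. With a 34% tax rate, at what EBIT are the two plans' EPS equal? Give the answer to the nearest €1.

€1,453,455

At indifference, (EBIT − 109,000)(1 − t)/230,000 = (EBIT − 752,000)(1 − t)/120,000.
Cancelling (1 − t) and cross-multiplying: 120,000·(EBIT − 109,000) = 230,000·(EBIT − 752,000).
Solving, EBIT = (752,000·230,000 − 109,000·120,000) / (230,000 − 120,000) = 159,880,000,000 / 110,000 = 1,453,454.55.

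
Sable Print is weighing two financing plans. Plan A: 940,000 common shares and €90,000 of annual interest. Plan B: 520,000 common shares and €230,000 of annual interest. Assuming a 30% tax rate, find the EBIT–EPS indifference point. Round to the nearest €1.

Set EPS_A = EPS_B: (EBIT − €90,000)(1 − 0.30) ÷ 940,000 = (EBIT − €230,000)(1 − 0.30) ÷ 520,000.
Cancelling (1 − t) and cross-multiplying: 520,000·(EBIT − 90,000) = 940,000·(EBIT − 230,000).
Solving, EBIT = (230,000·940,000 − 90,000·520,000) / (940,000 − 520,000) = 169,400,000,000 / 420,000 = 403,333.33.

€403,333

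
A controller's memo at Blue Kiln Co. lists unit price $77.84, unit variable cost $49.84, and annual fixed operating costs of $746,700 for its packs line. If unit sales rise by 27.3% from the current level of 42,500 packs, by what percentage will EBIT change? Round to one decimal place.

Total contribution margin = 42,500 × $28.00 = $1,190,000.00.
Subtracting fixed costs: EBIT = $1,190,000.00 − $746,700 = $443,300.00.
Degree of operating leverage = $1,190,000.00 / $443,300.00 = 2.6844.
Operating income changes by 2.6844 × +27.3% = +73.3%.

+73.3%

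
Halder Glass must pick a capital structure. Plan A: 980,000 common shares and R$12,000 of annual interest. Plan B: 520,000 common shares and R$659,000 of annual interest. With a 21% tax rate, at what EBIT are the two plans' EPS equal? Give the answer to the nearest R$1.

At indifference, (EBIT − 12,000)(1 − t)/980,000 = (EBIT − 659,000)(1 − t)/520,000.
Cancelling (1 − t) and cross-multiplying: 520,000·(EBIT − 12,000) = 980,000·(EBIT − 659,000).
Solving, EBIT = (659,000·980,000 − 12,000·520,000) / (980,000 − 520,000) = 639,580,000,000 / 460,000 = 1,390,391.30.

R$1,390,391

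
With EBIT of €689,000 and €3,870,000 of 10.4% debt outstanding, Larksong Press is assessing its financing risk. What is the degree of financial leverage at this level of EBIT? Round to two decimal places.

2.40

Interest = €402,480.00.
Degree of financial leverage = EBIT / (EBIT − interest) = €689,000 / €286,520.00 = 2.4047.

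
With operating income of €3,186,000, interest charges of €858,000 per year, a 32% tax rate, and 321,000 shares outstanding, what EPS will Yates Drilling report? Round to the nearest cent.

Interest = €858,000.00, so EBT = €3,186,000 − €858,000.00 = €2,328,000.00.
After tax at 32%: net income = €2,328,000.00 × 0.68 = €1,583,040.00.
Per share: €1,583,040.00 / 321,000 shares = €4.93.

€4.93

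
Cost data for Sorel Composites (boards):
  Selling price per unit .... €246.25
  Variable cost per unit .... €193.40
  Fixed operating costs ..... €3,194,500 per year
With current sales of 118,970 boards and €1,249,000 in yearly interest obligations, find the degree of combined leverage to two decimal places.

Contribution at this volume is 118,970 × €52.85 = €6,287,564.50.
Subtracting fixed costs: EBIT = €6,287,564.50 − €3,194,500 = €3,093,064.50. Interest = €1,249,000.00, so EBIT − I = €1,844,064.50.
DCL = contribution ÷ (EBIT − I) = €6,287,564.50 ÷ €1,844,064.50 = 3.4096.

3.41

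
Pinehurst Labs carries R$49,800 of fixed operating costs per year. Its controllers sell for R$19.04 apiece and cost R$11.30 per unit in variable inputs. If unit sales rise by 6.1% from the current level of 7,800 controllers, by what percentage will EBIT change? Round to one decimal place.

+34.8%

Contribution at this volume is 7,800 × R$7.74 = R$60,372.00.
Subtracting fixed costs: EBIT = R$60,372.00 − R$49,800 = R$10,572.00.
DOL = contribution ÷ EBIT = R$60,372.00 ÷ R$10,572.00 = 5.7106.
%ΔEBIT = DOL × %ΔSales = 5.7106 × +6.1% = +34.8%.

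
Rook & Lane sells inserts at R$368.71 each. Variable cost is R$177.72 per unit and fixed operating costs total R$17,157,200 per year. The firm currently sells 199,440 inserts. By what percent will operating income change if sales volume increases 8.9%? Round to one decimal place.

At 199,440 units, contribution = 199,440 × R$190.99 = R$38,091,045.60.
EBIT = R$38,091,045.60 − R$17,157,200 = R$20,933,845.60.
Degree of operating leverage = R$38,091,045.60 / R$20,933,845.60 = 1.8196.
So EBIT moves 1.8196 × (+8.9%) = +16.2%.

+16.2%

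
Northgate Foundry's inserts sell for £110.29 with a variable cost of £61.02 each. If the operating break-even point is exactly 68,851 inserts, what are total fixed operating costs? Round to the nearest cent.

Contribution margin per unit = £110.29 − £61.02 = £49.27.
Fixed costs = break-even units × CM = 68,851 × £49.27 = £3,392,288.77.

£3,392,288.77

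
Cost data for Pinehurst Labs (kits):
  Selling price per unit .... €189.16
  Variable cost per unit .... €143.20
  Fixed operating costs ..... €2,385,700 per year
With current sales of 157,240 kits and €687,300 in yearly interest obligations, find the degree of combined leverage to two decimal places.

Contribution at this volume is 157,240 × €45.96 = €7,226,750.40.
Operating income = contribution − fixed costs = €7,226,750.40 − €2,385,700 = €4,841,050.40. Interest = €687,300.00.
DOL = €7,226,750.40 ÷ €4,841,050.40 = 1.4928; DFL = €4,841,050.40 ÷ €4,153,750.40 = 1.1655.
DCL = DOL × DFL = 1.4928 × 1.1655 = 1.7399.

1.74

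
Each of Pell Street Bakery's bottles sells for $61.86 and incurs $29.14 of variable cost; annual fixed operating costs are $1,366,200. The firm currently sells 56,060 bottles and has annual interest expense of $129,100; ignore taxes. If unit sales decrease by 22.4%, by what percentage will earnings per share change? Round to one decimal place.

-121.2%

At 56,060 units, contribution = 56,060 × $32.72 = $1,834,283.20.
EBIT = $1,834,283.20 − $1,366,200 = $468,083.20.
Interest = $129,100.00, so EBIT − I = $338,983.20.
DCL = total CM / (EBIT − I) = $1,834,283.20 / $338,983.20 = 5.4111.
EPS therefore changes by 5.4111 × (-22.4%) = -121.2%.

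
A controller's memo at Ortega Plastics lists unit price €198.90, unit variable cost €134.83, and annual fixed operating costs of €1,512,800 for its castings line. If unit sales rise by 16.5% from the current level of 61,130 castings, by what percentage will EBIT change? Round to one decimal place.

+26.9%

At 61,130 units, contribution = 61,130 × €64.07 = €3,916,599.10.
EBIT = €3,916,599.10 − €1,512,800 = €2,403,799.10.
Degree of operating leverage = €3,916,599.10 / €2,403,799.10 = 1.6293.
So EBIT moves 1.6293 × (+16.5%) = +26.9%.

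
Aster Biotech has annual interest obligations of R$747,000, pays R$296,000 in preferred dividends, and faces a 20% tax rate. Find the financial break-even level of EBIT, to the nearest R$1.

R$1,117,000

Grossing the preferred dividend up to pre-tax terms: R$296,000 / (1 − 0.20) = R$370,000.00.
EPS = 0 when EBIT covers interest plus the pre-tax preferred burden: R$747,000 + R$370,000.00 = R$1,117,000.00.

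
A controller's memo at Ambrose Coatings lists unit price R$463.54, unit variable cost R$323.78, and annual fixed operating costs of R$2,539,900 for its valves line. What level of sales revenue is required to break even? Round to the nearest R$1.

CM per unit = R$463.54 − R$323.78 = R$139.76; CM ratio = R$139.76 / R$463.54 = 0.3015.
Break-even revenue = fixed costs × price ÷ CM = R$2,539,900 × R$463.54 ÷ R$139.76 = R$8,424,050.

R$8,424,050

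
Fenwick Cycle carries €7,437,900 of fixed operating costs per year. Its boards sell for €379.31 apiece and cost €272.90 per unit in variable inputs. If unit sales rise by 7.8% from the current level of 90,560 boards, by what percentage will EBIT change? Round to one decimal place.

+34.2%

At 90,560 units, contribution = 90,560 × €106.41 = €9,636,489.60.
Subtracting fixed costs: EBIT = €9,636,489.60 − €7,437,900 = €2,198,589.60.
So DOL = total CM / EBIT = €9,636,489.60 / €2,198,589.60 = 4.3830.
So EBIT moves 4.3830 × (+7.8%) = +34.2%.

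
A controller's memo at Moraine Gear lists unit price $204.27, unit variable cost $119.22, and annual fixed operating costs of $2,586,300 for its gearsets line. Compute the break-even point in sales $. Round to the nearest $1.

CM per unit = $204.27 − $119.22 = $85.05; CM ratio = $85.05 / $204.27 = 0.4164.
Break-even revenue = fixed costs × price ÷ CM = $2,586,300 × $204.27 ÷ $85.05 = $6,211,681.

$6,211,681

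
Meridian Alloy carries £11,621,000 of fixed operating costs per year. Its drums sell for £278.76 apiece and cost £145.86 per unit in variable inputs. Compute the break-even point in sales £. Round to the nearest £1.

£24,375,244

CM per unit = £278.76 − £145.86 = £132.90; CM ratio = £132.90 / £278.76 = 0.4768.
Break-even sales = FC ÷ CM ratio = £11,621,000 × £278.76 / £132.90 = £24,375,244.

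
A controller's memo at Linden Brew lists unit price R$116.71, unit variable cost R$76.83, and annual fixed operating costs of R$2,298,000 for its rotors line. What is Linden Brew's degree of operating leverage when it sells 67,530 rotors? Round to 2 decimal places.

Total contribution margin = 67,530 × R$39.88 = R$2,693,096.40.
EBIT = R$2,693,096.40 − R$2,298,000 = R$395,096.40.
So DOL = total CM / EBIT = R$2,693,096.40 / R$395,096.40 = 6.8163.

6.82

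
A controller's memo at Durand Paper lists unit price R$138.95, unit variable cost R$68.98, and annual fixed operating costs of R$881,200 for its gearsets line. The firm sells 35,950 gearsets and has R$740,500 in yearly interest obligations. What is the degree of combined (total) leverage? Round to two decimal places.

At 35,950 units, contribution = 35,950 × R$69.97 = R$2,515,421.50.
Subtracting fixed costs: EBIT = R$2,515,421.50 − R$881,200 = R$1,634,221.50. Interest = R$740,500.00, so EBIT − I = R$893,721.50.
DCL = contribution ÷ (EBIT − I) = R$2,515,421.50 ÷ R$893,721.50 = 2.8145.

2.81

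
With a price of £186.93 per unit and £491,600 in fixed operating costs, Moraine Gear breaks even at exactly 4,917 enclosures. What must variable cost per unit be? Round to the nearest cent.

£86.95

At break-even, FC = Q × (P − VC), so P − VC = £491,600 ÷ 4,917 = £99.9797.
Variable cost per unit = £186.93 − £99.9797 = £86.95.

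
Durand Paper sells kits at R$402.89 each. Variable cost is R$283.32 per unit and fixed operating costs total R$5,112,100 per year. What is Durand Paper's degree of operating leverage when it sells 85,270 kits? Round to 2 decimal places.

2.01

Total contribution margin = 85,270 × R$119.57 = R$10,195,733.90.
Operating income = contribution − fixed costs = R$10,195,733.90 − R$5,112,100 = R$5,083,633.90.
Degree of operating leverage = R$10,195,733.90 / R$5,083,633.90 = 2.0056.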